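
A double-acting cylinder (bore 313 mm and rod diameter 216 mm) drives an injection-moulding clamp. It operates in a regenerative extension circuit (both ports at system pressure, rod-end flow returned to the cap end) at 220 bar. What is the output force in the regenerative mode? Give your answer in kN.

F ≈ 806 kN

With equal pressure on both faces, forces on the annular region cancel; the net push is pressure × rod cross-section.
Rod cross-section A_rod = π/4 × (216 mm)² = 36640 mm^2
F = P × A_rod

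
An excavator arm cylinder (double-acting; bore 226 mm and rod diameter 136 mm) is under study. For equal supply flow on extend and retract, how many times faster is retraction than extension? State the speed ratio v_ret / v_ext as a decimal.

v_ret/v_ext ≈ 1.57

Cap-side area A_cap = π/4 × (226 mm)² = 40110 mm^2
Rod-side annular area A_ann = π/4 × (226² − 136²) = 25590 mm^2
For equal Q, v ∝ 1/A, so v_ret/v_ext = A_cap/A_ann.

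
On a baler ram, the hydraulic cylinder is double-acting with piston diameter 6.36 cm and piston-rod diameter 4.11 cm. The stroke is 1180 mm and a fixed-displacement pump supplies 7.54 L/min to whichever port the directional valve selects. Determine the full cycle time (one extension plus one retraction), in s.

t ≈ 47.2 s

Cap-side area A_cap = π/4 × (6.36 cm)² = 31.77 cm^2
Rod-side annular area A_ann = π/4 × (6.36² − 4.11²) = 18.50 cm^2
t_ext = A_cap·L/Q = 29.83 s
t_ret = A_ann·L/Q = 17.37 s
t_cycle = t_ext + t_ret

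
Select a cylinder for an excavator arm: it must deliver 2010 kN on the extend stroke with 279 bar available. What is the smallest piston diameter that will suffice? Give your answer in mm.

Extension force acts on the full piston face: F = P × (π/4)D².
D = √(4F / (πP)) = √(4 × 2010 kN / (π × 279 bar))

D ≈ 303 mm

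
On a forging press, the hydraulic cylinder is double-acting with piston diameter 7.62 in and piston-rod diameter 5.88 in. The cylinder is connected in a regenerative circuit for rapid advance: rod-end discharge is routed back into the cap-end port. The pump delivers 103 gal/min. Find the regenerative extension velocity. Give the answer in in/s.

v ≈ 14.6 in/s

In regeneration the rod-end outflow joins the pump flow into the cap end, so the net volume the pump must supply per unit advance equals the rod cross-section area.
Rod cross-section A_rod = π/4 × (5.88 in)² = 27.15 in^2
v = Q_pump / A_rod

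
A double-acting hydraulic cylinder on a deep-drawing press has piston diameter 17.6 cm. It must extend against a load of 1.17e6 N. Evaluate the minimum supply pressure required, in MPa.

P ≈ 48.1 MPa

Cap-side area A_cap = π/4 × (17.6 cm)² = 243.3 cm^2
P = F / A = 1.17e6 N / A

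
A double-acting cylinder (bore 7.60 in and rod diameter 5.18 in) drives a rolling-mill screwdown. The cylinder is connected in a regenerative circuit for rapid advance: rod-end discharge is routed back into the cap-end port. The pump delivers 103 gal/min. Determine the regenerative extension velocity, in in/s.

v ≈ 18.8 in/s

In regeneration the rod-end outflow joins the pump flow into the cap end, so the net volume the pump must supply per unit advance equals the rod cross-section area.
Rod cross-section A_rod = π/4 × (5.18 in)² = 21.07 in^2
v = Q_pump / A_rod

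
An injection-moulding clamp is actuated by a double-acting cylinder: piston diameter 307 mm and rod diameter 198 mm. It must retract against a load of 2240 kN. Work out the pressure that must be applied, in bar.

Rod-side annular area A_ann = π/4 × (307² − 198²) = 43230 mm^2
Retraction: pressure acts on the annular area.
P = F / A = 2240 kN / A

P ≈ 518 bar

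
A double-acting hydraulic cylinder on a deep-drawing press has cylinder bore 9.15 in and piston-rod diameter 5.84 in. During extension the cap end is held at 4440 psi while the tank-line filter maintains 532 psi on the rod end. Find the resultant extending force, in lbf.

Cap-side area A_cap = π/4 × (9.15 in)² = 65.76 in^2
Rod-side annular area A_ann = π/4 × (9.15² − 5.84²) = 38.97 in^2
Net thrust = P_cap·A_cap − P_rod·A_ann = 2.920e5 lbf − 20730 lbf

F ≈ 2.71e5 lbf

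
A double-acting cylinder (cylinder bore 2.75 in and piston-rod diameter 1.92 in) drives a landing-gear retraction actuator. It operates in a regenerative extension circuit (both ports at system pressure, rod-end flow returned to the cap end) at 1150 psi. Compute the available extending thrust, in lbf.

With equal pressure on both faces, forces on the annular region cancel; the net push is pressure × rod cross-section.
Rod cross-section A_rod = π/4 × (1.92 in)² = 2.895 in^2
F = P × A_rod

F ≈ 3330 lbf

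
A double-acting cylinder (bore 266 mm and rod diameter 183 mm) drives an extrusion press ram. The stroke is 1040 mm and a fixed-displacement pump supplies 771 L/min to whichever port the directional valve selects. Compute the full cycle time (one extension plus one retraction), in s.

t ≈ 6.87 s

Cap-side area A_cap = π/4 × (266 mm)² = 55570 mm^2
Rod-side annular area A_ann = π/4 × (266² − 183²) = 29270 mm^2
t_ext = A_cap·L/Q = 4.498 s
t_ret = A_ann·L/Q = 2.369 s
t_cycle = t_ext + t_ret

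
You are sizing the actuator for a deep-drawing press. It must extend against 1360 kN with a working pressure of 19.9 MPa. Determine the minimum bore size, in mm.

D ≈ 295 mm

Extension force acts on the full piston face: F = P × (π/4)D².
D = √(4F / (πP)) = √(4 × 1360 kN / (π × 19.9 MPa))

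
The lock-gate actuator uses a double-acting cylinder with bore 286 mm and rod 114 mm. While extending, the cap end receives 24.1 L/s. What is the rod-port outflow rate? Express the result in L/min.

Q_out ≈ 1220 L/min

Cap-side area A_cap = π/4 × (286 mm)² = 64240 mm^2
Rod-side annular area A_ann = π/4 × (286² − 114²) = 54040 mm^2
Piston speed v = Q_in/A_cap; rod-end outflow Q_out = v × A_ann = Q_in × A_ann/A_cap.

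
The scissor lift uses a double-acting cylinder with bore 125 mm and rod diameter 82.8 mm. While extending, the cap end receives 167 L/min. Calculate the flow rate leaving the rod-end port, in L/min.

Q_out ≈ 93.7 L/min

Cap-side area A_cap = π/4 × (125 mm)² = 12270 mm^2
Rod-side annular area A_ann = π/4 × (125² − 82.8²) = 6887 mm^2
Piston speed v = Q_in/A_cap; rod-end outflow Q_out = v × A_ann = Q_in × A_ann/A_cap.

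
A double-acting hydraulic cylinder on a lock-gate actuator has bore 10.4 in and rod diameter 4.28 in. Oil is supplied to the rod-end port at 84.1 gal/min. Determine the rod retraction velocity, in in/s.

Rod-side annular area A_ann = π/4 × (10.4² − 4.28²) = 70.56 in^2
Flow into the rod-end port fills the annular volume.
v = Q / A

v ≈ 4.59 in/s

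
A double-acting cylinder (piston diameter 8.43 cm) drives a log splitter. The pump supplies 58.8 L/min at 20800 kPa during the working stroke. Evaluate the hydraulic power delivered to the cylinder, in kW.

W ≈ 20.4 kW

Hydraulic power = P × Q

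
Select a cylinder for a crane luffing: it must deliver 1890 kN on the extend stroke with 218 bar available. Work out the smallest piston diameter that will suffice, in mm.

D ≈ 332 mm

Extension force acts on the full piston face: F = P × (π/4)D².
D = √(4F / (πP)) = √(4 × 1890 kN / (π × 218 bar))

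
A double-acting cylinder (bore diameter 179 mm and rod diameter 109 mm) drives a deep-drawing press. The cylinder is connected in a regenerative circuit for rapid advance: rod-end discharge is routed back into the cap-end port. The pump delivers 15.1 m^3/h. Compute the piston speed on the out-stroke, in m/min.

In regeneration the rod-end outflow joins the pump flow into the cap end, so the net volume the pump must supply per unit advance equals the rod cross-section area.
Rod cross-section A_rod = π/4 × (109 mm)² = 9331 mm^2
v = Q_pump / A_rod

v ≈ 27.0 m/min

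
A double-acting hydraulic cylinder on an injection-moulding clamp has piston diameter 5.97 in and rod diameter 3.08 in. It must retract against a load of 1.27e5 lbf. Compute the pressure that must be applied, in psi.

P ≈ 6180 psi

Rod-side annular area A_ann = π/4 × (5.97² − 3.08²) = 20.54 in^2
Retraction: pressure acts on the annular area.
P = F / A = 1.27e5 lbf / A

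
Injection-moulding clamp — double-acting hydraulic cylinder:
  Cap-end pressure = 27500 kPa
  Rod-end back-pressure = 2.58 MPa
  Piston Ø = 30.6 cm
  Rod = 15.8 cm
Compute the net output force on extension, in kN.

Cap-side area A_cap = π/4 × (30.6 cm)² = 735.4 cm^2
Rod-side annular area A_ann = π/4 × (30.6² − 15.8²) = 539.3 cm^2
Net thrust = P_cap·A_cap − P_rod·A_ann = 2022 kN − 139.2 kN

F ≈ 1880 kN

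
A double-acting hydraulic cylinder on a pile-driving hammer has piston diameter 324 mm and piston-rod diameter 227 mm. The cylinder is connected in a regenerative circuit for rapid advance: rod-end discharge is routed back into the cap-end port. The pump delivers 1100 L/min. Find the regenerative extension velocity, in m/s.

In regeneration the rod-end outflow joins the pump flow into the cap end, so the net volume the pump must supply per unit advance equals the rod cross-section area.
Rod cross-section A_rod = π/4 × (227 mm)² = 40470 mm^2
v = Q_pump / A_rod

v ≈ 0.453 m/s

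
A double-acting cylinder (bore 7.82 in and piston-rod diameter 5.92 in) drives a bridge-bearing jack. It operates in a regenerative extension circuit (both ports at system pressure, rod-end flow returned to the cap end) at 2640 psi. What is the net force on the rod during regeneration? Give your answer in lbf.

With equal pressure on both faces, forces on the annular region cancel; the net push is pressure × rod cross-section.
Rod cross-section A_rod = π/4 × (5.92 in)² = 27.53 in^2
F = P × A_rod

F ≈ 72700 lbf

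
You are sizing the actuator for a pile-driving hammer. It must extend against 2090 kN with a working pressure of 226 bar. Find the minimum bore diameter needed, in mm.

D ≈ 343 mm

Extension force acts on the full piston face: F = P × (π/4)D².
D = √(4F / (πP)) = √(4 × 2090 kN / (π × 226 bar))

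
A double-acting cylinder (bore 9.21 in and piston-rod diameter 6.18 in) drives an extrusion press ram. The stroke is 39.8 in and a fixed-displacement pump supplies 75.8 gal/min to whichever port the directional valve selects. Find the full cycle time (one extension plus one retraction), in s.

t ≈ 14.1 s

Cap-side area A_cap = π/4 × (9.21 in)² = 66.62 in^2
Rod-side annular area A_ann = π/4 × (9.21² − 6.18²) = 36.62 in^2
t_ext = A_cap·L/Q = 9.086 s
t_ret = A_ann·L/Q = 4.995 s
t_cycle = t_ext + t_ret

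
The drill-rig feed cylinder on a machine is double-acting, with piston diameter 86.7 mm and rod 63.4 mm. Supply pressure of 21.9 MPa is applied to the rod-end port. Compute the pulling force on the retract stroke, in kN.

F ≈ 60.2 kN

Rod-side annular area A_ann = π/4 × (86.7² − 63.4²) = 2747 mm^2
On retraction the pressure acts on the annular area (bore minus rod).
F = P × A_ann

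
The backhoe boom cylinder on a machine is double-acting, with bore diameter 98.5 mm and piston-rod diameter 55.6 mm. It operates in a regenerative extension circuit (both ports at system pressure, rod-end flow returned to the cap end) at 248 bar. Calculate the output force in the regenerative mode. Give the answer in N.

With equal pressure on both faces, forces on the annular region cancel; the net push is pressure × rod cross-section.
Rod cross-section A_rod = π/4 × (55.6 mm)² = 2428 mm^2
F = P × A_rod

F ≈ 60200 N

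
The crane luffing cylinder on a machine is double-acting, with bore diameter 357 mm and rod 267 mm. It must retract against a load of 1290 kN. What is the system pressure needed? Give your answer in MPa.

P ≈ 29.2 MPa

Rod-side annular area A_ann = π/4 × (357² − 267²) = 44110 mm^2
Retraction: pressure acts on the annular area.
P = F / A = 1290 kN / A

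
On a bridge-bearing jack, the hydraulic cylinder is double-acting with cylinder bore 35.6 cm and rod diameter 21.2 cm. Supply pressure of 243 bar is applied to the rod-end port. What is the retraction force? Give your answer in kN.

F ≈ 1560 kN

Rod-side annular area A_ann = π/4 × (35.6² − 21.2²) = 642.4 cm^2
On retraction the pressure acts on the annular area (bore minus rod).
F = P × A_ann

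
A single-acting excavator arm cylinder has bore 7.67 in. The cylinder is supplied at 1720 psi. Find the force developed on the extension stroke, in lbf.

Cap-side area A_cap = π/4 × (7.67 in)² = 46.20 in^2
F = P × A_cap = 1720 psi × A_cap

F ≈ 79500 lbf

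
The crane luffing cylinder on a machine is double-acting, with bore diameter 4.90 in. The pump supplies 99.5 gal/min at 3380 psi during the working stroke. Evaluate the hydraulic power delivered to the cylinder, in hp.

Hydraulic power = P × Q

W ≈ 196 hp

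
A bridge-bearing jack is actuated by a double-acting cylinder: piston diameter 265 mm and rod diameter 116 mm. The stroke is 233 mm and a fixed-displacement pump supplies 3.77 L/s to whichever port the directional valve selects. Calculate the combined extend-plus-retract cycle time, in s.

Cap-side area A_cap = π/4 × (265 mm)² = 55150 mm^2
Rod-side annular area A_ann = π/4 × (265² − 116²) = 44590 mm^2
t_ext = A_cap·L/Q = 3.409 s
t_ret = A_ann·L/Q = 2.756 s
t_cycle = t_ext + t_ret

t ≈ 6.16 s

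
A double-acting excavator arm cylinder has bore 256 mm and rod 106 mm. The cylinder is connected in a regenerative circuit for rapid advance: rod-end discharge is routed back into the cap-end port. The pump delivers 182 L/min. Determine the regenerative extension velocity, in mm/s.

v ≈ 344 mm/s

In regeneration the rod-end outflow joins the pump flow into the cap end, so the net volume the pump must supply per unit advance equals the rod cross-section area.
Rod cross-section A_rod = π/4 × (106 mm)² = 8825 mm^2
v = Q_pump / A_rod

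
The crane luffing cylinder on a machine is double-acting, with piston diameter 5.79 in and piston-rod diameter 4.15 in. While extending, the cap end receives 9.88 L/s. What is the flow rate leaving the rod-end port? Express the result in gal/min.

Q_out ≈ 76.1 gal/min

Cap-side area A_cap = π/4 × (5.79 in)² = 26.33 in^2
Rod-side annular area A_ann = π/4 × (5.79² − 4.15²) = 12.80 in^2
Piston speed v = Q_in/A_cap; rod-end outflow Q_out = v × A_ann = Q_in × A_ann/A_cap.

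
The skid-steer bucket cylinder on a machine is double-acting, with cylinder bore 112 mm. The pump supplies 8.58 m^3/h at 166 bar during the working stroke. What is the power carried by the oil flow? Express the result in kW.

Hydraulic power = P × Q

W ≈ 39.6 kW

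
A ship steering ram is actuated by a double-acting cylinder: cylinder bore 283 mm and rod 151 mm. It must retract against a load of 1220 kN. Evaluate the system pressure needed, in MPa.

P ≈ 27.1 MPa

Rod-side annular area A_ann = π/4 × (283² − 151²) = 44990 mm^2
Retraction: pressure acts on the annular area.
P = F / A = 1220 kN / A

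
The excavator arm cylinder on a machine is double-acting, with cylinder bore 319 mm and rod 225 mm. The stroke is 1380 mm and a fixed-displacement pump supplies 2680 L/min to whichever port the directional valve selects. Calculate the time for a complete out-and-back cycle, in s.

Cap-side area A_cap = π/4 × (319 mm)² = 79920 mm^2
Rod-side annular area A_ann = π/4 × (319² − 225²) = 40160 mm^2
t_ext = A_cap·L/Q = 2.469 s
t_ret = A_ann·L/Q = 1.241 s
t_cycle = t_ext + t_ret

t ≈ 3.71 s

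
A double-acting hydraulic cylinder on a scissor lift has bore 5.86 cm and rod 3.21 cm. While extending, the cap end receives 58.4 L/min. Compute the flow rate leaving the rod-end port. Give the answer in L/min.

Cap-side area A_cap = π/4 × (5.86 cm)² = 26.97 cm^2
Rod-side annular area A_ann = π/4 × (5.86² − 3.21²) = 18.88 cm^2
Piston speed v = Q_in/A_cap; rod-end outflow Q_out = v × A_ann = Q_in × A_ann/A_cap.

Q_out ≈ 40.9 L/min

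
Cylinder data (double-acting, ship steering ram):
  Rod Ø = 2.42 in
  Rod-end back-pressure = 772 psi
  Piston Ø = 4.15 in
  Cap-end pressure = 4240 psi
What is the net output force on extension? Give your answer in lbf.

F ≈ 50500 lbf

Cap-side area A_cap = π/4 × (4.15 in)² = 13.53 in^2
Rod-side annular area A_ann = π/4 × (4.15² − 2.42²) = 8.927 in^2
Net thrust = P_cap·A_cap − P_rod·A_ann = 57350 lbf − 6892 lbf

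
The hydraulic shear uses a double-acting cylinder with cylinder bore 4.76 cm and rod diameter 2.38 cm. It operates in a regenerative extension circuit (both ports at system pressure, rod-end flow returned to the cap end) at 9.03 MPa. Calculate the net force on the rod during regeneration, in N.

With equal pressure on both faces, forces on the annular region cancel; the net push is pressure × rod cross-section.
Rod cross-section A_rod = π/4 × (2.38 cm)² = 4.449 cm^2
F = P × A_rod

F ≈ 4020 N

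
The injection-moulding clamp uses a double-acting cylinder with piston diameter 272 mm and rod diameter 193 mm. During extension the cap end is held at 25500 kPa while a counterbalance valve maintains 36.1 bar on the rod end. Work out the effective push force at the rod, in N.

Cap-side area A_cap = π/4 × (272 mm)² = 58110 mm^2
Rod-side annular area A_ann = π/4 × (272² − 193²) = 28850 mm^2
Net thrust = P_cap·A_cap − P_rod·A_ann = 1.482e6 N − 1.042e5 N

F ≈ 1.38e6 N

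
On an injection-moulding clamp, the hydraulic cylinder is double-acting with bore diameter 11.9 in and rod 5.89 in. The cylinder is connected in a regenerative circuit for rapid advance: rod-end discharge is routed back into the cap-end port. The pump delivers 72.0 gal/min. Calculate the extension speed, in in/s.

In regeneration the rod-end outflow joins the pump flow into the cap end, so the net volume the pump must supply per unit advance equals the rod cross-section area.
Rod cross-section A_rod = π/4 × (5.89 in)² = 27.25 in^2
v = Q_pump / A_rod

v ≈ 10.2 in/s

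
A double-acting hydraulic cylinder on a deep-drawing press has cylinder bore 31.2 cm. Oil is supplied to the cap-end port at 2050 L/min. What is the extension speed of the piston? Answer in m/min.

Cap-side area A_cap = π/4 × (31.2 cm)² = 764.5 cm^2
v = Q / A

v ≈ 26.8 m/min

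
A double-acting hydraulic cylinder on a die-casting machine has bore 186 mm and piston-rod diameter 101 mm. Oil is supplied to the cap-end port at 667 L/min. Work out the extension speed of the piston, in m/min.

Cap-side area A_cap = π/4 × (186 mm)² = 27170 mm^2
v = Q / A

v ≈ 24.5 m/min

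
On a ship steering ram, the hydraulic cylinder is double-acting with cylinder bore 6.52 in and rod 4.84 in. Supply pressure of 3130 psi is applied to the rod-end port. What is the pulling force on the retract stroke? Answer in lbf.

Rod-side annular area A_ann = π/4 × (6.52² − 4.84²) = 14.99 in^2
On retraction the pressure acts on the annular area (bore minus rod).
F = P × A_ann

F ≈ 46900 lbf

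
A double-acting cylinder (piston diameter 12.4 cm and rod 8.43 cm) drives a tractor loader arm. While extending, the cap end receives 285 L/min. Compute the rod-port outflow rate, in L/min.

Q_out ≈ 153 L/min

Cap-side area A_cap = π/4 × (12.4 cm)² = 120.8 cm^2
Rod-side annular area A_ann = π/4 × (12.4² − 8.43²) = 64.95 cm^2
Piston speed v = Q_in/A_cap; rod-end outflow Q_out = v × A_ann = Q_in × A_ann/A_cap.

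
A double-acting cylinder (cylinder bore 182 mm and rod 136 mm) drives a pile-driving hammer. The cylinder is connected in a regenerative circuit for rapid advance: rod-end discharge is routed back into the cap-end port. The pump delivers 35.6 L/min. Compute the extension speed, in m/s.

v ≈ 0.0408 m/s

In regeneration the rod-end outflow joins the pump flow into the cap end, so the net volume the pump must supply per unit advance equals the rod cross-section area.
Rod cross-section A_rod = π/4 × (136 mm)² = 14530 mm^2
v = Q_pump / A_rod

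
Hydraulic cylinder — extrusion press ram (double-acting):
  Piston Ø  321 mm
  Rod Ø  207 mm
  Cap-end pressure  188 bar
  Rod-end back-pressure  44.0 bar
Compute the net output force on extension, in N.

Cap-side area A_cap = π/4 × (321 mm)² = 80930 mm^2
Rod-side annular area A_ann = π/4 × (321² − 207²) = 47270 mm^2
Net thrust = P_cap·A_cap − P_rod·A_ann = 1.521e6 N − 2.080e5 N

F ≈ 1.31e6 N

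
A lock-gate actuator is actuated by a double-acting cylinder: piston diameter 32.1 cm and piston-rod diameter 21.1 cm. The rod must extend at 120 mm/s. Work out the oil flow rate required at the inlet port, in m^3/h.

Q ≈ 35.0 m^3/h

Cap-side area A_cap = π/4 × (32.1 cm)² = 809.3 cm^2
Q = A × v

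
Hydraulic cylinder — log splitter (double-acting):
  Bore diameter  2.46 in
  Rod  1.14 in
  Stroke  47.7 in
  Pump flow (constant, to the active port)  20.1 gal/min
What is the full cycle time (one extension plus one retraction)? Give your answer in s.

t ≈ 5.23 s

Cap-side area A_cap = π/4 × (2.46 in)² = 4.753 in^2
Rod-side annular area A_ann = π/4 × (2.46² − 1.14²) = 3.732 in^2
t_ext = A_cap·L/Q = 2.930 s
t_ret = A_ann·L/Q = 2.301 s
t_cycle = t_ext + t_ret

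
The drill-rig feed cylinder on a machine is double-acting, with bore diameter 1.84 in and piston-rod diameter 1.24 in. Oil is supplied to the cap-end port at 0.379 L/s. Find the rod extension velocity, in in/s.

Cap-side area A_cap = π/4 × (1.84 in)² = 2.659 in^2
v = Q / A

v ≈ 8.70 in/s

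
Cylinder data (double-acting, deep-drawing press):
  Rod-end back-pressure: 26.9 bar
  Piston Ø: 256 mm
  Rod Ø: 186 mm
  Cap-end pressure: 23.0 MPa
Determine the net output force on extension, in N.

Cap-side area A_cap = π/4 × (256 mm)² = 51470 mm^2
Rod-side annular area A_ann = π/4 × (256² − 186²) = 24300 mm^2
Net thrust = P_cap·A_cap − P_rod·A_ann = 1.184e6 N − 65370 N

F ≈ 1.12e6 N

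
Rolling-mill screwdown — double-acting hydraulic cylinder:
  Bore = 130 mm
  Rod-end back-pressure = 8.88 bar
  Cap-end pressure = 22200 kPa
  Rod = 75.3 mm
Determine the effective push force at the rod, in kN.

F ≈ 287 kN

Cap-side area A_cap = π/4 × (130 mm)² = 13270 mm^2
Rod-side annular area A_ann = π/4 × (130² − 75.3²) = 8820 mm^2
Net thrust = P_cap·A_cap − P_rod·A_ann = 294.7 kN − 7.832 kN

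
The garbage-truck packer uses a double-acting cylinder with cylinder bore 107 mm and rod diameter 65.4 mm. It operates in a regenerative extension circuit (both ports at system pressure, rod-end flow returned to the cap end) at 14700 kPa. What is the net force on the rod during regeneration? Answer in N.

With equal pressure on both faces, forces on the annular region cancel; the net push is pressure × rod cross-section.
Rod cross-section A_rod = π/4 × (65.4 mm)² = 3359 mm^2
F = P × A_rod

F ≈ 49400 N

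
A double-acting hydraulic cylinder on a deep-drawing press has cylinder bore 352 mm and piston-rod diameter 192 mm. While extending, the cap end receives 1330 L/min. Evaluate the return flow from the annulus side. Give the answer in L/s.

Cap-side area A_cap = π/4 × (352 mm)² = 97310 mm^2
Rod-side annular area A_ann = π/4 × (352² − 192²) = 68360 mm^2
Piston speed v = Q_in/A_cap; rod-end outflow Q_out = v × A_ann = Q_in × A_ann/A_cap.

Q_out ≈ 15.6 L/s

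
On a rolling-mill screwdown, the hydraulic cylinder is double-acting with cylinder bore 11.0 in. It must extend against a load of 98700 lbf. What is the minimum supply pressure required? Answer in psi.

P ≈ 1040 psi

Cap-side area A_cap = π/4 × (11.0 in)² = 95.03 in^2
P = F / A = 98700 lbf / A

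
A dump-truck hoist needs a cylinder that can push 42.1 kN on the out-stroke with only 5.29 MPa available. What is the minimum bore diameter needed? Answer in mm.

Extension force acts on the full piston face: F = P × (π/4)D².
D = √(4F / (πP)) = √(4 × 42.1 kN / (π × 5.29 MPa))

D ≈ 101 mm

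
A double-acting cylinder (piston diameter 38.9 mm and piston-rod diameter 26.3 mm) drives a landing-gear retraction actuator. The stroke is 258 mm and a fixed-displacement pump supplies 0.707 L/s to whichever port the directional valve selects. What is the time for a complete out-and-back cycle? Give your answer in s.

t ≈ 0.669 s

Cap-side area A_cap = π/4 × (38.9 mm)² = 1188 mm^2
Rod-side annular area A_ann = π/4 × (38.9² − 26.3²) = 645.2 mm^2
t_ext = A_cap·L/Q = 0.4337 s
t_ret = A_ann·L/Q = 0.2355 s
t_cycle = t_ext + t_ret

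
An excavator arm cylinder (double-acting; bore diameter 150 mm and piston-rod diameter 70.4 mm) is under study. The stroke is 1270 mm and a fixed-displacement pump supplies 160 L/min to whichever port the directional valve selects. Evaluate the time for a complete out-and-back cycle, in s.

Cap-side area A_cap = π/4 × (150 mm)² = 17670 mm^2
Rod-side annular area A_ann = π/4 × (150² − 70.4²) = 13780 mm^2
t_ext = A_cap·L/Q = 8.416 s
t_ret = A_ann·L/Q = 6.562 s
t_cycle = t_ext + t_ret

t ≈ 15.0 s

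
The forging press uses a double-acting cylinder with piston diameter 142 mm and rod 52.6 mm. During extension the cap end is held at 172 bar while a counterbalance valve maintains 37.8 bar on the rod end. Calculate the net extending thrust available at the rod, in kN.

F ≈ 221 kN

Cap-side area A_cap = π/4 × (142 mm)² = 15840 mm^2
Rod-side annular area A_ann = π/4 × (142² − 52.6²) = 13660 mm^2
Net thrust = P_cap·A_cap − P_rod·A_ann = 272.4 kN − 51.65 kN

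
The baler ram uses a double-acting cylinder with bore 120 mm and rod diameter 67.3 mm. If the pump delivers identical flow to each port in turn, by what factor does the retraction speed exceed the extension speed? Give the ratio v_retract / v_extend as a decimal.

Cap-side area A_cap = π/4 × (120 mm)² = 11310 mm^2
Rod-side annular area A_ann = π/4 × (120² − 67.3²) = 7752 mm^2
For equal Q, v ∝ 1/A, so v_ret/v_ext = A_cap/A_ann.

v_ret/v_ext ≈ 1.46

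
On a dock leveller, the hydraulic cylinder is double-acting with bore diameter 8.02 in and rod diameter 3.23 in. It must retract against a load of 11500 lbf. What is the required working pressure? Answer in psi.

P ≈ 272 psi

Rod-side annular area A_ann = π/4 × (8.02² − 3.23²) = 42.32 in^2
Retraction: pressure acts on the annular area.
P = F / A = 11500 lbf / A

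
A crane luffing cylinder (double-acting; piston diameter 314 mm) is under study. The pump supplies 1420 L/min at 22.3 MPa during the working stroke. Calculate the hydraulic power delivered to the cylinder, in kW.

W ≈ 528 kW

Hydraulic power = P × Q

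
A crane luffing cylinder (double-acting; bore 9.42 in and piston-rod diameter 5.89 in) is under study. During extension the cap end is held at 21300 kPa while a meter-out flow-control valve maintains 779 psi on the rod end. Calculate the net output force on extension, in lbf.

F ≈ 1.82e5 lbf

Cap-side area A_cap = π/4 × (9.42 in)² = 69.69 in^2
Rod-side annular area A_ann = π/4 × (9.42² − 5.89²) = 42.45 in^2
Net thrust = P_cap·A_cap − P_rod·A_ann = 2.153e5 lbf − 33070 lbf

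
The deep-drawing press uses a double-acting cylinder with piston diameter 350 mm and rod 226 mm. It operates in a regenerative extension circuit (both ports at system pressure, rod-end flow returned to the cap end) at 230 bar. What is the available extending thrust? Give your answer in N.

With equal pressure on both faces, forces on the annular region cancel; the net push is pressure × rod cross-section.
Rod cross-section A_rod = π/4 × (226 mm)² = 40110 mm^2
F = P × A_rod

F ≈ 9.23e5 N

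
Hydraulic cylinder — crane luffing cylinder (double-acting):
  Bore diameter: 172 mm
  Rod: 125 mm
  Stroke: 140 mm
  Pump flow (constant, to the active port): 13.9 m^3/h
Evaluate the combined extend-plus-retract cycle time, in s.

t ≈ 1.24 s

Cap-side area A_cap = π/4 × (172 mm)² = 23240 mm^2
Rod-side annular area A_ann = π/4 × (172² − 125²) = 10960 mm^2
t_ext = A_cap·L/Q = 0.8425 s
t_ret = A_ann·L/Q = 0.3975 s
t_cycle = t_ext + t_ret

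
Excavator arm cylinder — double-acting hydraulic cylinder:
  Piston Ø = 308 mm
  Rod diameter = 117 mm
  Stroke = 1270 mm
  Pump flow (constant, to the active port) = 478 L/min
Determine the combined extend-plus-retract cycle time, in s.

t ≈ 22.0 s

Cap-side area A_cap = π/4 × (308 mm)² = 74510 mm^2
Rod-side annular area A_ann = π/4 × (308² − 117²) = 63750 mm^2
t_ext = A_cap·L/Q = 11.88 s
t_ret = A_ann·L/Q = 10.16 s
t_cycle = t_ext + t_ret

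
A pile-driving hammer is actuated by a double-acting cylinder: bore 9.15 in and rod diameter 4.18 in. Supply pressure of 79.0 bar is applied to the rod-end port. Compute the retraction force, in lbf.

Rod-side annular area A_ann = π/4 × (9.15² − 4.18²) = 52.03 in^2
On retraction the pressure acts on the annular area (bore minus rod).
F = P × A_ann

F ≈ 59600 lbf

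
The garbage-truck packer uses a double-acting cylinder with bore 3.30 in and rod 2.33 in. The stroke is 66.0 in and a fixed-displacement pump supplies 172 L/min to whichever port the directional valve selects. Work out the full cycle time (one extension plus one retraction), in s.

Cap-side area A_cap = π/4 × (3.30 in)² = 8.553 in^2
Rod-side annular area A_ann = π/4 × (3.30² − 2.33²) = 4.289 in^2
t_ext = A_cap·L/Q = 3.227 s
t_ret = A_ann·L/Q = 1.618 s
t_cycle = t_ext + t_ret

t ≈ 4.85 s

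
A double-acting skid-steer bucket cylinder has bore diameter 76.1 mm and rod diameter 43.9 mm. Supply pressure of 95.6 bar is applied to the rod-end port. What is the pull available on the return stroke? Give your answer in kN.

F ≈ 29.0 kN

Rod-side annular area A_ann = π/4 × (76.1² − 43.9²) = 3035 mm^2
On retraction the pressure acts on the annular area (bore minus rod).
F = P × A_ann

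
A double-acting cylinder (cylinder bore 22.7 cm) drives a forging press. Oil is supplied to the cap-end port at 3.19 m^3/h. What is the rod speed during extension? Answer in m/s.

v ≈ 0.0219 m/s

Cap-side area A_cap = π/4 × (22.7 cm)² = 404.7 cm^2
v = Q / A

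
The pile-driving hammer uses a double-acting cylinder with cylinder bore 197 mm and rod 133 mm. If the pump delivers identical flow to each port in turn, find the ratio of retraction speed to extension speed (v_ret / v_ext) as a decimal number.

v_ret/v_ext ≈ 1.84

Cap-side area A_cap = π/4 × (197 mm)² = 30480 mm^2
Rod-side annular area A_ann = π/4 × (197² − 133²) = 16590 mm^2
For equal Q, v ∝ 1/A, so v_ret/v_ext = A_cap/A_ann.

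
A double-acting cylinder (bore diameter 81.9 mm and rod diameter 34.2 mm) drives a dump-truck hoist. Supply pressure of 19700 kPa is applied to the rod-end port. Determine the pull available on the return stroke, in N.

Rod-side annular area A_ann = π/4 × (81.9² − 34.2²) = 4350 mm^2
On retraction the pressure acts on the annular area (bore minus rod).
F = P × A_ann

F ≈ 85700 N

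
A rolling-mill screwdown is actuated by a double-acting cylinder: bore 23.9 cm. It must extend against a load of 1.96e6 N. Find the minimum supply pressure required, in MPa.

Cap-side area A_cap = π/4 × (23.9 cm)² = 448.6 cm^2
P = F / A = 1.96e6 N / A

P ≈ 43.7 MPa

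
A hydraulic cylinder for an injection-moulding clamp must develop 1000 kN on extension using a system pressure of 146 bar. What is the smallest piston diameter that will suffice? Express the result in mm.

D ≈ 295 mm

Extension force acts on the full piston face: F = P × (π/4)D².
D = √(4F / (πP)) = √(4 × 1000 kN / (π × 146 bar))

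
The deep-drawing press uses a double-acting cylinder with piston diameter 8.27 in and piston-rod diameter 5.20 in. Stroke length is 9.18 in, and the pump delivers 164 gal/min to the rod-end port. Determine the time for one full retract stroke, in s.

Rod-side annular area A_ann = π/4 × (8.27² − 5.20²) = 32.48 in^2
Swept volume V = A × L; t = V / Q = A·L / Q

t ≈ 0.472 s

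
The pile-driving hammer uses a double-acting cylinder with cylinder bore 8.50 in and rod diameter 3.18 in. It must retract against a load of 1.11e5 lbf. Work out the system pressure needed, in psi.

Rod-side annular area A_ann = π/4 × (8.50² − 3.18²) = 48.80 in^2
Retraction: pressure acts on the annular area.
P = F / A = 1.11e5 lbf / A

P ≈ 2270 psi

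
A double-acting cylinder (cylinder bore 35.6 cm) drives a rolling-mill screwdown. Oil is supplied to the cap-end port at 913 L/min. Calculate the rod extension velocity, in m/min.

Cap-side area A_cap = π/4 × (35.6 cm)² = 995.4 cm^2
v = Q / A

v ≈ 9.17 m/min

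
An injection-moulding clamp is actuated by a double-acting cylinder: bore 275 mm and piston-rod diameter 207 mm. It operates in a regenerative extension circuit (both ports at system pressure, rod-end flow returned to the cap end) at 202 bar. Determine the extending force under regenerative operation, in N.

With equal pressure on both faces, forces on the annular region cancel; the net push is pressure × rod cross-section.
Rod cross-section A_rod = π/4 × (207 mm)² = 33650 mm^2
F = P × A_rod

F ≈ 6.80e5 N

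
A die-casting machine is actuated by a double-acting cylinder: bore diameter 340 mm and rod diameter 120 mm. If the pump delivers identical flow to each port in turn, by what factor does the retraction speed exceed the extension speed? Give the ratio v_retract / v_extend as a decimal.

v_ret/v_ext ≈ 1.14

Cap-side area A_cap = π/4 × (340 mm)² = 90790 mm^2
Rod-side annular area A_ann = π/4 × (340² − 120²) = 79480 mm^2
For equal Q, v ∝ 1/A, so v_ret/v_ext = A_cap/A_ann.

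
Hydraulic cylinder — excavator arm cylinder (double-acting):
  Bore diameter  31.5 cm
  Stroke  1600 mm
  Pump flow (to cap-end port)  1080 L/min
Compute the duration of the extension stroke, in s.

t ≈ 6.93 s

Cap-side area A_cap = π/4 × (31.5 cm)² = 779.3 cm^2
Swept volume V = A × L; t = V / Q = A·L / Q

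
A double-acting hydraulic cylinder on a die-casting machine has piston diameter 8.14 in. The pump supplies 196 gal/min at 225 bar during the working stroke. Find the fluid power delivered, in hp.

Hydraulic power = P × Q

W ≈ 373 hp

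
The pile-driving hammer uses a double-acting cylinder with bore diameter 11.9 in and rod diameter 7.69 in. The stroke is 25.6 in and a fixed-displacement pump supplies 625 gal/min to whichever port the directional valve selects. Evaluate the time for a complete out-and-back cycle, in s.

Cap-side area A_cap = π/4 × (11.9 in)² = 111.2 in^2
Rod-side annular area A_ann = π/4 × (11.9² − 7.69²) = 64.77 in^2
t_ext = A_cap·L/Q = 1.183 s
t_ret = A_ann·L/Q = 0.6891 s
t_cycle = t_ext + t_ret

t ≈ 1.87 s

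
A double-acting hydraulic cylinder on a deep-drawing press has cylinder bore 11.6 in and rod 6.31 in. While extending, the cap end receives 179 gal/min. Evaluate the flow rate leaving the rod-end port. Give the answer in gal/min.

Q_out ≈ 126 gal/min

Cap-side area A_cap = π/4 × (11.6 in)² = 105.7 in^2
Rod-side annular area A_ann = π/4 × (11.6² − 6.31²) = 74.41 in^2
Piston speed v = Q_in/A_cap; rod-end outflow Q_out = v × A_ann = Q_in × A_ann/A_cap.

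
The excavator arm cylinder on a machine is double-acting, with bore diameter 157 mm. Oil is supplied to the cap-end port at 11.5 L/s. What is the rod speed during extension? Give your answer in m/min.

v ≈ 35.6 m/min

Cap-side area A_cap = π/4 × (157 mm)² = 19360 mm^2
v = Q / A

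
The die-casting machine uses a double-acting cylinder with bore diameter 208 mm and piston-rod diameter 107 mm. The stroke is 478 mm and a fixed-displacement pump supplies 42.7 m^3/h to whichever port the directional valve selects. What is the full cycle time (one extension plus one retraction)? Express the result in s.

t ≈ 2.38 s

Cap-side area A_cap = π/4 × (208 mm)² = 33980 mm^2
Rod-side annular area A_ann = π/4 × (208² − 107²) = 24990 mm^2
t_ext = A_cap·L/Q = 1.369 s
t_ret = A_ann·L/Q = 1.007 s
t_cycle = t_ext + t_ret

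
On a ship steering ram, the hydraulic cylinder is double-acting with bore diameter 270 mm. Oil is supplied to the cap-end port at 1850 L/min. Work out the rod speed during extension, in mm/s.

Cap-side area A_cap = π/4 × (270 mm)² = 57260 mm^2
v = Q / A

v ≈ 539 mm/s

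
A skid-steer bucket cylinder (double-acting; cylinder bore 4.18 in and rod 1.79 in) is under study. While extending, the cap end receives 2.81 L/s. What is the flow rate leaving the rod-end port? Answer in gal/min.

Q_out ≈ 36.4 gal/min

Cap-side area A_cap = π/4 × (4.18 in)² = 13.72 in^2
Rod-side annular area A_ann = π/4 × (4.18² − 1.79²) = 11.21 in^2
Piston speed v = Q_in/A_cap; rod-end outflow Q_out = v × A_ann = Q_in × A_ann/A_cap.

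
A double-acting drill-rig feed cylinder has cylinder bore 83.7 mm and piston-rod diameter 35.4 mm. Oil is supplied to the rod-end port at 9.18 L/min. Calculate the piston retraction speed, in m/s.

Rod-side annular area A_ann = π/4 × (83.7² − 35.4²) = 4518 mm^2
Flow into the rod-end port fills the annular volume.
v = Q / A

v ≈ 0.0339 m/s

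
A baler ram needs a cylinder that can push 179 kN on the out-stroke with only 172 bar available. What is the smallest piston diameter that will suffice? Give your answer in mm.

Extension force acts on the full piston face: F = P × (π/4)D².
D = √(4F / (πP)) = √(4 × 179 kN / (π × 172 bar))

D ≈ 115 mm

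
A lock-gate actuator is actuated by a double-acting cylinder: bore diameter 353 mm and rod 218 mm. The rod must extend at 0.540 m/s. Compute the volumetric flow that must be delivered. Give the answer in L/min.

Q ≈ 3170 L/min

Cap-side area A_cap = π/4 × (353 mm)² = 97870 mm^2
Q = A × v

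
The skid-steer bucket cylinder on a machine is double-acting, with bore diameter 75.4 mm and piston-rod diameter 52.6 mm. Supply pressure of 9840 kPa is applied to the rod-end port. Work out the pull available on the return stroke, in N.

F ≈ 22600 N

Rod-side annular area A_ann = π/4 × (75.4² − 52.6²) = 2292 mm^2
On retraction the pressure acts on the annular area (bore minus rod).
F = P × A_ann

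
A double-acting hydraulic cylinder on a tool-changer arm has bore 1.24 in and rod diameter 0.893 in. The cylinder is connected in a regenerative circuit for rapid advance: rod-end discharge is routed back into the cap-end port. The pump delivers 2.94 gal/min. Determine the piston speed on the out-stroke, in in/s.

In regeneration the rod-end outflow joins the pump flow into the cap end, so the net volume the pump must supply per unit advance equals the rod cross-section area.
Rod cross-section A_rod = π/4 × (0.893 in)² = 0.6263 in^2
v = Q_pump / A_rod

v ≈ 18.1 in/s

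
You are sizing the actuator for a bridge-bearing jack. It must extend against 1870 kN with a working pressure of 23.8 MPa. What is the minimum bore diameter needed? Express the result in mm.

D ≈ 316 mm

Extension force acts on the full piston face: F = P × (π/4)D².
D = √(4F / (πP)) = √(4 × 1870 kN / (π × 23.8 MPa))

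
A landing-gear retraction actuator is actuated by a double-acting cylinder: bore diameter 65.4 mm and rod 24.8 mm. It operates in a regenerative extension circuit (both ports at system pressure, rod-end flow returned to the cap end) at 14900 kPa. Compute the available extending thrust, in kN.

F ≈ 7.20 kN

With equal pressure on both faces, forces on the annular region cancel; the net push is pressure × rod cross-section.
Rod cross-section A_rod = π/4 × (24.8 mm)² = 483.1 mm^2
F = P × A_rod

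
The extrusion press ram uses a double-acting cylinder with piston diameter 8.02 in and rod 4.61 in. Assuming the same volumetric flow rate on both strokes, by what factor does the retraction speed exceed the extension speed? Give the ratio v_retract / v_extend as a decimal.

v_ret/v_ext ≈ 1.49

Cap-side area A_cap = π/4 × (8.02 in)² = 50.52 in^2
Rod-side annular area A_ann = π/4 × (8.02² − 4.61²) = 33.83 in^2
For equal Q, v ∝ 1/A, so v_ret/v_ext = A_cap/A_ann.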